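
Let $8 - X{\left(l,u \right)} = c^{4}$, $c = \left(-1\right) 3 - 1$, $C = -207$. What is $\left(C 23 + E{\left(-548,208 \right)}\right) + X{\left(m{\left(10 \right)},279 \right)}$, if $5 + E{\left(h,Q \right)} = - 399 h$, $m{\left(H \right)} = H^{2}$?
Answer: $213638$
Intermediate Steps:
$c = -4$ ($c = -3 - 1 = -4$)
$E{\left(h,Q \right)} = -5 - 399 h$
$X{\left(l,u \right)} = -248$ ($X{\left(l,u \right)} = 8 - \left(-4\right)^{4} = 8 - 256 = -248$)
$\left(C 23 + E{\left(-548,208 \right)}\right) + X{\left(m{\left(10 \right)},279 \right)} = \left(\left(-207\right) 23 - -218647\right) - 248 = \left(-4761 + \left(-5 + 218652\right)\right) - 248 = \left(-4761 + 218647\right) - 248 = 213886 - 248 = 213638$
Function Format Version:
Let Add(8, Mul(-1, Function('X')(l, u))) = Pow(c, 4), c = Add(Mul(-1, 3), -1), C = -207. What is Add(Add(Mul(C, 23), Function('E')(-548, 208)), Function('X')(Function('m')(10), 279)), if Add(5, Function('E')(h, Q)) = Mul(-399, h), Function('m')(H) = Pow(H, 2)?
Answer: 213638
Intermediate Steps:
c = -4 (c = Add(-3, -1) = -4)
Function('E')(h, Q) = Add(-5, Mul(-399, h))
Function('X')(l, u) = -248 (Function('X')(l, u) = Add(8, Mul(-1, Pow(-4, 4))) = Add(8, Mul(-1, 256)) = Add(8, -256) = -248)
Add(Add(Mul(C, 23), Function('E')(-548, 208)), Function('X')(Function('m')(10), 279)) = Add(Add(Mul(-207, 23), Add(-5, Mul(-399, -548))), -248) = Add(Add(-4761, Add(-5, 218652)), -248) = Add(Add(-4761, 218647), -248) = Add(213886, -248) = 213638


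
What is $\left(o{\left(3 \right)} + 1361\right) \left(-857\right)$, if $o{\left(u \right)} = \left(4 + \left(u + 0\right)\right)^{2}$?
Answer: $-1208370$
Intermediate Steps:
$o{\left(u \right)} = \left(4 + u\right)^{2}$
$\left(o{\left(3 \right)} + 1361\right) \left(-857\right) = \left(\left(4 + 3\right)^{2} + 1361\right) \left(-857\right) = \left(7^{2} + 1361\right) \left(-857\right) = \left(49 + 1361\right) \left(-857\right) = 1410 \left(-857\right) = -1208370$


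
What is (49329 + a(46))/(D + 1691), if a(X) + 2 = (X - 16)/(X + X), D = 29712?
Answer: 2269057/1444538 ≈ 1.5708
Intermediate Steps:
a(X) = -2 + (-16 + X)/(2*X) (a(X) = -2 + (X - 16)/(X + X) = -2 + (-16 + X)/((2*X)) = -2 + (-16 + X)*(1/(2*X)) = -2 + (-16 + X)/(2*X))
(49329 + a(46))/(D + 1691) = (49329 + (-3/2 - 8/46))/(29712 + 1691) = (49329 + (-3/2 - 8*1/46))/31403 = (49329 + (-3/2 - 4/23))*(1/31403) = (49329 - 77/46)*(1/31403) = (2269057/46)*(1/31403) = 2269057/1444538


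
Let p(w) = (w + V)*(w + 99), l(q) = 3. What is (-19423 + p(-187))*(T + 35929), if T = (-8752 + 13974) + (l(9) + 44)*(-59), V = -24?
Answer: -32813190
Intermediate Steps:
T = 2449 (T = (-8752 + 13974) + (3 + 44)*(-59) = 5222 + 47*(-59) = 5222 - 2773 = 2449)
p(w) = (-24 + w)*(99 + w) (p(w) = (w - 24)*(w + 99) = (-24 + w)*(99 + w))
(-19423 + p(-187))*(T + 35929) = (-19423 + (-2376 + (-187)² + 75*(-187)))*(2449 + 35929) = (-19423 + (-2376 + 34969 - 14025))*38378 = (-19423 + 18568)*38378 = -855*38378 = -32813190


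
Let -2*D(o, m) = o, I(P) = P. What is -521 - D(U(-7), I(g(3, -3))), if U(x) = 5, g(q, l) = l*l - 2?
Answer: -1037/2 ≈ -518.50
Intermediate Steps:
g(q, l) = -2 + l² (g(q, l) = l² - 2 = -2 + l²)
D(o, m) = -o/2
-521 - D(U(-7), I(g(3, -3))) = -521 - (-1)*5/2 = -521 - 1*(-5/2) = -521 + 5/2 = -1037/2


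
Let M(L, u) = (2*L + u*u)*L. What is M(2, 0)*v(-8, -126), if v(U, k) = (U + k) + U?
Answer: -1136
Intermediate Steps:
v(U, k) = k + 2*U
M(L, u) = L*(u**2 + 2*L) (M(L, u) = (2*L + u**2)*L = (u**2 + 2*L)*L = L*(u**2 + 2*L))
M(2, 0)*v(-8, -126) = (2*(0**2 + 2*2))*(-126 + 2*(-8)) = (2*(0 + 4))*(-126 - 16) = (2*4)*(-142) = 8*(-142) = -1136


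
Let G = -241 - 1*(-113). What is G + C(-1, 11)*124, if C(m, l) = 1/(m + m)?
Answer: -190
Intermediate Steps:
C(m, l) = 1/(2*m)
G = -128 (G = -241 + 113 = -128)
G + C(-1, 11)*124 = -128 + ((½)/(-1))*124 = -128 + ((½)*(-1))*124 = -128 - ½*124 = -128 - 62 = -190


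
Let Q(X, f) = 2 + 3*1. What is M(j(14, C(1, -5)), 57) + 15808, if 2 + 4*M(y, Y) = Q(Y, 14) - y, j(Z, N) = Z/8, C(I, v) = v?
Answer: 252933/16 ≈ 15808.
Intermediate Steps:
Q(X, f) = 5 (Q(X, f) = 2 + 3 = 5)
j(Z, N) = Z/8 (j(Z, N) = Z*(⅛) = Z/8)
M(y, Y) = ¾ - y/4 (M(y, Y) = -½ + (5 - y)/4 = -½ + (5/4 - y/4) = ¾ - y/4)
M(j(14, C(1, -5)), 57) + 15808 = (¾ - 14/32) + 15808 = (¾ - ¼*7/4) + 15808 = (¾ - 7/16) + 15808 = 5/16 + 15808 = 252933/16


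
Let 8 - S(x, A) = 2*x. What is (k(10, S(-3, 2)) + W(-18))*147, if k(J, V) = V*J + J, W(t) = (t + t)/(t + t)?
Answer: 22197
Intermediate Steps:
S(x, A) = 8 - 2*x
W(t) = 1 (W(t) = (2*t)/((2*t)) = (2*t)*(1/(2*t)) = 1)
k(J, V) = J + J*V (k(J, V) = J*V + J = J + J*V)
(k(10, S(-3, 2)) + W(-18))*147 = (10*(1 + (8 - 2*(-3))) + 1)*147 = (10*(1 + (8 + 6)) + 1)*147 = (10*(1 + 14) + 1)*147 = (10*15 + 1)*147 = (150 + 1)*147 = 151*147 = 22197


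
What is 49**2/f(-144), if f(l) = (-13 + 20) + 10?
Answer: 2401/17 ≈ 141.24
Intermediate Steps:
f(l) = 17 (f(l) = 7 + 10 = 17)
49**2/f(-144) = 49**2/17 = 2401*(1/17) = 2401/17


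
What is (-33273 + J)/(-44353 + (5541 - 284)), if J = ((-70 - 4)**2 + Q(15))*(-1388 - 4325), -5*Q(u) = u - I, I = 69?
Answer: 156896807/195480 ≈ 802.62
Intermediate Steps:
Q(u) = 69/5 - u/5 (Q(u) = -(u - 1*69)/5 = -(u - 69)/5 = -(-69 + u)/5 = 69/5 - u/5)
J = -156730442/5 (J = ((-70 - 4)**2 + (69/5 - 1/5*15))*(-1388 - 4325) = ((-74)**2 + (69/5 - 3))*(-5713) = (5476 + 54/5)*(-5713) = (27434/5)*(-5713) = -156730442/5 ≈ -3.1346e+7)
(-33273 + J)/(-44353 + (5541 - 284)) = (-33273 - 156730442/5)/(-44353 + (5541 - 284)) = -156896807/(5*(-44353 + 5257)) = -156896807/5/(-39096) = -156896807/5*(-1/39096) = 156896807/195480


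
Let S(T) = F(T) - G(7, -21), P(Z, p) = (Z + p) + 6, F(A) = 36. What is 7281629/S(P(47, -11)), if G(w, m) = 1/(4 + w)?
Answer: 80097919/395 ≈ 2.0278e+5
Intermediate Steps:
P(Z, p) = 6 + Z + p
S(T) = 395/11 (S(T) = 36 - 1/(4 + 7) = 36 - 1/11 = 395/11)
7281629/S(P(47, -11)) = 7281629/(395/11) = 7281629*(11/395) = 80097919/395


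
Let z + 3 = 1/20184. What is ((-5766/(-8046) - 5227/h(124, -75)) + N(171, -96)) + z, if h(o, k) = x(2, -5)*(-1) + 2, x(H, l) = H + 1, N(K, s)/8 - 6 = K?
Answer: 59914192775/9022248 ≈ 6640.7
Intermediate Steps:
N(K, s) = 48 + 8*K
x(H, l) = 1 + H
z = -60551/20184 (z = -3 + 1/20184 = -60551/20184 ≈ -3.0000)
h(o, k) = -1 (h(o, k) = (1 + 2)*(-1) + 2 = 3*(-1) + 2 = -3 + 2 = -1)
((-5766/(-8046) - 5227/h(124, -75)) + N(171, -96)) + z = ((-5766/(-8046) - 5227/(-1)) + (48 + 8*171)) - 60551/20184 = ((-5766*(-1/8046) - 5227*(-1)) + (48 + 1368)) - 60551/20184 = ((961/1341 + 5227) + 1416) - 60551/20184 = (7010368/1341 + 1416) - 60551/20184 = 8909224/1341 - 60551/20184 = 59914192775/9022248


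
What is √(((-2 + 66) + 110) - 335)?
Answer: I*√161 ≈ 12.689*I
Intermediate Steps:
√(((-2 + 66) + 110) - 335) = √((64 + 110) - 335) = √(174 - 335) = √(-161) = I*√161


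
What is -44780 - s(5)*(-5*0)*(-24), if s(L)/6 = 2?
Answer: -44780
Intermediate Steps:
s(L) = 12 (s(L) = 6*2 = 12)
-44780 - s(5)*(-5*0)*(-24) = -44780 - 12*(-5*0)*(-24) = -44780 - 12*0*(-24) = -44780 - 0*(-24) = -44780 - 1*0 = -44780 + 0 = -44780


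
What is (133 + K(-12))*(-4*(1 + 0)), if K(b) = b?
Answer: -484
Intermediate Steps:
(133 + K(-12))*(-4*(1 + 0)) = (133 - 12)*(-4*(1 + 0)) = 121*(-4*1) = 121*(-4) = -484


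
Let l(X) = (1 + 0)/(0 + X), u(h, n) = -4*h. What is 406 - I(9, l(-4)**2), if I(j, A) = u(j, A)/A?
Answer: 982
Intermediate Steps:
l(X) = 1/X
I(j, A) = -4*j/A (I(j, A) = (-4*j)/A = -4*j/A)
406 - I(9, l(-4)**2) = 406 - (-4)*9/((1/(-4))**2) = 406 - (-4)*9/((-1/4)**2) = 406 - (-4)*9/1/16 = 406 - (-4)*9*16 = 406 - 1*(-576) = 406 + 576 = 982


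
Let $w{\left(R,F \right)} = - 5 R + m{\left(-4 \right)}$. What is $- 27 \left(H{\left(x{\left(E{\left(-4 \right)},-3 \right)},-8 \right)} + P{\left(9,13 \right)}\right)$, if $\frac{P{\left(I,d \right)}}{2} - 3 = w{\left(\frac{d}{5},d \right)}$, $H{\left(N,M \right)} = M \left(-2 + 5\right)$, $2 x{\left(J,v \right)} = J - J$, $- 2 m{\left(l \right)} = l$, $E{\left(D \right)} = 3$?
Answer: $1080$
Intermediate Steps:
$m{\left(l \right)} = - \frac{l}{2}$
$x{\left(J,v \right)} = 0$ ($x{\left(J,v \right)} = \frac{J - J}{2} = \frac{1}{2} \cdot 0 = 0$)
$H{\left(N,M \right)} = 3 M$ ($H{\left(N,M \right)} = M 3 = 3 M$)
$w{\left(R,F \right)} = 2 - 5 R$ ($w{\left(R,F \right)} = - 5 R - -2 = - 5 R + 2 = 2 - 5 R$)
$P{\left(I,d \right)} = 10 - 2 d$ ($P{\left(I,d \right)} = 6 + 2 \left(2 - 5 \frac{d}{5}\right) = 6 + 2 \left(2 - d\right) = 6 - \left(-4 + 2 d\right) = 10 - 2 d$)
$- 27 \left(H{\left(x{\left(E{\left(-4 \right)},-3 \right)},-8 \right)} + P{\left(9,13 \right)}\right) = - 27 \left(3 \left(-8\right) + \left(10 - 26\right)\right) = - 27 \left(-24 + \left(10 - 26\right)\right) = - 27 \left(-24 - 16\right) = \left(-27\right) \left(-40\right) = 1080$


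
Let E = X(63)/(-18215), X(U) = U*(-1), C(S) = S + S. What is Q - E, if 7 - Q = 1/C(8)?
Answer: 2020857/291440 ≈ 6.9340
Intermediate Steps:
C(S) = 2*S
Q = 111/16 (Q = 7 - 1/(2*8) = 7 - 1/16 = 111/16 ≈ 6.9375)
X(U) = -U
E = 63/18215 (E = -1*63/(-18215) = -63*(-1/18215) = 63/18215 ≈ 0.0034587)
Q - E = 111/16 - 1*63/18215 = 111/16 - 63/18215 = 2020857/291440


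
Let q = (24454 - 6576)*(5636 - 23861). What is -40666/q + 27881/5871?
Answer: 1514101465106/318821279175 ≈ 4.7491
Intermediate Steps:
q = -325826550 (q = 17878*(-18225) = -325826550)
-40666/q + 27881/5871 = -40666/(-325826550) + 27881/5871 = -40666*(-1/325826550) + 27881*(1/5871) = 20333/162913275 + 27881/5871 = 1514101465106/318821279175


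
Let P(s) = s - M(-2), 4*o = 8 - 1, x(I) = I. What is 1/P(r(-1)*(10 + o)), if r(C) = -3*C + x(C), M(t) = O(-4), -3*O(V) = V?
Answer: 6/133 ≈ 0.045113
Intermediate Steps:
O(V) = -V/3
M(t) = 4/3 (M(t) = -⅓*(-4) = 4/3)
o = 7/4 (o = (8 - 1)/4 = (¼)*7 = 7/4 ≈ 1.7500)
r(C) = -2*C (r(C) = -3*C + C = -2*C)
P(s) = -4/3 + s (P(s) = s - 1*4/3 = s - 4/3 = -4/3 + s)
1/P(r(-1)*(10 + o)) = 1/(-4/3 + (-2*(-1))*(10 + 7/4)) = 1/(-4/3 + 2*(47/4)) = 1/(-4/3 + 47/2) = 1/(133/6) = 6/133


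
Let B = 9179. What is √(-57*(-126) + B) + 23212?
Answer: 23212 + √16361 ≈ 23340.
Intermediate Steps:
√(-57*(-126) + B) + 23212 = √(-57*(-126) + 9179) + 23212 = √(7182 + 9179) + 23212 = √16361 + 23212 = 23212 + √16361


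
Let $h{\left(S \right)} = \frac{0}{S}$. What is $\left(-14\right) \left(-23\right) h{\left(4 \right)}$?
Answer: $0$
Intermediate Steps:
$h{\left(S \right)} = 0$
$\left(-14\right) \left(-23\right) h{\left(4 \right)} = \left(-14\right) \left(-23\right) 0 = 322 \cdot 0 = 0$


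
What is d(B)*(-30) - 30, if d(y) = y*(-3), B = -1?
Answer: -120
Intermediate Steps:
d(y) = -3*y
d(B)*(-30) - 30 = -3*(-1)*(-30) - 30 = 3*(-30) - 30 = -90 - 30 = -120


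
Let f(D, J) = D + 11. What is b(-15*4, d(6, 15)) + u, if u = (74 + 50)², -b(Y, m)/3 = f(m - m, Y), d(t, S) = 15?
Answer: 15343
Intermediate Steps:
f(D, J) = 11 + D
b(Y, m) = -33 (b(Y, m) = -3*(11 + (m - m)) = -3*(11 + 0) = -3*11 = -33)
u = 15376 (u = 124² = 15376)
b(-15*4, d(6, 15)) + u = -33 + 15376 = 15343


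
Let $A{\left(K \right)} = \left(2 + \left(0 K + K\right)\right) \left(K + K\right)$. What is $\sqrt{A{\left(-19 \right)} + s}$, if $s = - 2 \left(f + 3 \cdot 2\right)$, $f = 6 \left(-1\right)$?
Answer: $\sqrt{646} \approx 25.417$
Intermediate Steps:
$f = -6$
$A{\left(K \right)} = 2 K \left(2 + K\right)$ ($A{\left(K \right)} = \left(2 + \left(0 + K\right)\right) 2 K = \left(2 + K\right) 2 K = 2 K \left(2 + K\right)$)
$s = 0$ ($s = - 2 \left(-6 + 3 \cdot 2\right) = - 2 \left(-6 + 6\right) = \left(-2\right) 0 = 0$)
$\sqrt{A{\left(-19 \right)} + s} = \sqrt{2 \left(-19\right) \left(2 - 19\right) + 0} = \sqrt{2 \left(-19\right) \left(-17\right) + 0} = \sqrt{646 + 0} = \sqrt{646}$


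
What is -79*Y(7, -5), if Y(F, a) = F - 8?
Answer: 79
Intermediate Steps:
Y(F, a) = -8 + F
-79*Y(7, -5) = -79*(-8 + 7) = -79*(-1) = 79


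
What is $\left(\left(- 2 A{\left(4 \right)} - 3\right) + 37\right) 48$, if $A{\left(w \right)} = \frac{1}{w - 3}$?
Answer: $1536$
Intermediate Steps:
$A{\left(w \right)} = \frac{1}{-3 + w}$
$\left(\left(- 2 A{\left(4 \right)} - 3\right) + 37\right) 48 = \left(\left(- \frac{2}{-3 + 4} - 3\right) + 37\right) 48 = \left(\left(- \frac{2}{1} - 3\right) + 37\right) 48 = \left(\left(\left(-2\right) 1 - 3\right) + 37\right) 48 = \left(\left(-2 - 3\right) + 37\right) 48 = \left(-5 + 37\right) 48 = 32 \cdot 48 = 1536$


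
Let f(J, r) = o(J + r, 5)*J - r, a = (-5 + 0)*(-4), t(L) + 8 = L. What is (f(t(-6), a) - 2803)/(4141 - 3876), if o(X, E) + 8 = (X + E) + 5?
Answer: -587/53 ≈ -11.075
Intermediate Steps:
t(L) = -8 + L
a = 20 (a = -5*(-4) = 20)
o(X, E) = -3 + E + X (o(X, E) = -8 + ((X + E) + 5) = -8 + ((E + X) + 5) = -8 + (5 + E + X) = -3 + E + X)
f(J, r) = -r + J*(2 + J + r) (f(J, r) = (-3 + 5 + (J + r))*J - r = (2 + J + r)*J - r = J*(2 + J + r) - r = -r + J*(2 + J + r))
(f(t(-6), a) - 2803)/(4141 - 3876) = ((-1*20 + (-8 - 6)*(2 + (-8 - 6) + 20)) - 2803)/(4141 - 3876) = ((-20 - 14*(2 - 14 + 20)) - 2803)/265 = ((-20 - 14*8) - 2803)*(1/265) = ((-20 - 112) - 2803)*(1/265) = (-132 - 2803)*(1/265) = -2935*1/265 = -587/53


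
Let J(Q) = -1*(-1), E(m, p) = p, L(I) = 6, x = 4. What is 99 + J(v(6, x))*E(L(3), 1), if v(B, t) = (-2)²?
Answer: 100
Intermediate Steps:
v(B, t) = 4
J(Q) = 1
99 + J(v(6, x))*E(L(3), 1) = 99 + 1*1 = 99 + 1 = 100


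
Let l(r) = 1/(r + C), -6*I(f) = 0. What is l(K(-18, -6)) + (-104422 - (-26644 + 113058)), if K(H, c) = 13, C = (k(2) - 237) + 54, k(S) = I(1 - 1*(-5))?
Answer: -32442121/170 ≈ -1.9084e+5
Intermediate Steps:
I(f) = 0 (I(f) = -⅙*0 = 0)
k(S) = 0
C = -183 (C = (0 - 237) + 54 = -237 + 54 = -183)
l(r) = 1/(-183 + r) (l(r) = 1/(r - 183) = 1/(-183 + r))
l(K(-18, -6)) + (-104422 - (-26644 + 113058)) = 1/(-183 + 13) + (-104422 - (-26644 + 113058)) = 1/(-170) + (-104422 - 1*86414) = -1/170 + (-104422 - 86414) = -1/170 - 190836 = -32442121/170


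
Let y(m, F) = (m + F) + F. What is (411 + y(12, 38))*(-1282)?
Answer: -639718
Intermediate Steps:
y(m, F) = m + 2*F (y(m, F) = (F + m) + F = m + 2*F)
(411 + y(12, 38))*(-1282) = (411 + (12 + 2*38))*(-1282) = (411 + (12 + 76))*(-1282) = (411 + 88)*(-1282) = 499*(-1282) = -639718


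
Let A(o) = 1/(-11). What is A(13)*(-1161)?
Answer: 1161/11 ≈ 105.55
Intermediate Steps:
A(o) = -1/11 (A(o) = 1*(-1/11) = -1/11)
A(13)*(-1161) = -1/11*(-1161) = 1161/11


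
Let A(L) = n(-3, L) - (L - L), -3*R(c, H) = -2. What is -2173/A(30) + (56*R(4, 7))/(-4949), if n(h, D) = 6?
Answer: -1536343/4242 ≈ -362.17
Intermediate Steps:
R(c, H) = ⅔ (R(c, H) = -⅓*(-2) = ⅔)
A(L) = 6 (A(L) = 6 - (L - L) = 6 - 1*0 = 6 + 0 = 6)
-2173/A(30) + (56*R(4, 7))/(-4949) = -2173/6 + (56*(⅔))/(-4949) = -2173*⅙ + (112/3)*(-1/4949) = -2173/6 - 16/2121 = -1536343/4242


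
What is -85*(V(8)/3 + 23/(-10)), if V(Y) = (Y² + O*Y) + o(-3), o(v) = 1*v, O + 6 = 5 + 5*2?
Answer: -21437/6 ≈ -3572.8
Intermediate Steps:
O = 9 (O = -6 + (5 + 5*2) = -6 + (5 + 10) = -6 + 15 = 9)
o(v) = v
V(Y) = -3 + Y² + 9*Y (V(Y) = (Y² + 9*Y) - 3 = -3 + Y² + 9*Y)
-85*(V(8)/3 + 23/(-10)) = -85*((-3 + 8² + 9*8)/3 + 23/(-10)) = -85*((-3 + 64 + 72)*(⅓) + 23*(-⅒)) = -85*(133*(⅓) - 23/10) = -85*(133/3 - 23/10) = -85*1261/30 = -21437/6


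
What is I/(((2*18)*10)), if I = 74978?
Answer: 37489/180 ≈ 208.27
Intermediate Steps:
I/(((2*18)*10)) = 74978/(((2*18)*10)) = 74978/((36*10)) = 74978/360 = 74978*(1/360) = 37489/180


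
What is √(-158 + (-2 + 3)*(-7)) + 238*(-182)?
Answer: -43316 + I*√165 ≈ -43316.0 + 12.845*I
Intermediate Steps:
√(-158 + (-2 + 3)*(-7)) + 238*(-182) = √(-158 + 1*(-7)) - 43316 = √(-158 - 7) - 43316 = √(-165) - 43316 = I*√165 - 43316 = -43316 + I*√165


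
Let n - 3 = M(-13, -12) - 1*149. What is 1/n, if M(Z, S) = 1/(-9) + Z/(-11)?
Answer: -99/14348 ≈ -0.0068999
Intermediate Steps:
M(Z, S) = -⅑ - Z/11 (M(Z, S) = 1*(-⅑) + Z*(-1/11) = -⅑ - Z/11)
n = -14348/99 (n = 3 + ((-⅑ - 1/11*(-13)) - 1*149) = 3 + ((-⅑ + 13/11) - 149) = 3 + (106/99 - 149) = 3 - 14645/99 = -14348/99 ≈ -144.93)
1/n = 1/(-14348/99) = -99/14348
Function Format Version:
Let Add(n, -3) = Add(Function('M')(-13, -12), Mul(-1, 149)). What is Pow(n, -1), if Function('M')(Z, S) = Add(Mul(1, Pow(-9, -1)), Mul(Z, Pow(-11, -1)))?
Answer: Rational(-99, 14348) ≈ -0.0068999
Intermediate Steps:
Function('M')(Z, S) = Add(Rational(-1, 9), Mul(Rational(-1, 11), Z)) (Function('M')(Z, S) = Add(Mul(1, Rational(-1, 9)), Mul(Z, Rational(-1, 11))) = Add(Rational(-1, 9), Mul(Rational(-1, 11), Z)))
n = Rational(-14348, 99) (n = Add(3, Add(Add(Rational(-1, 9), Mul(Rational(-1, 11), -13)), Mul(-1, 149))) = Add(3, Add(Add(Rational(-1, 9), Rational(13, 11)), -149)) = Add(3, Add(Rational(106, 99), -149)) = Add(3, Rational(-14645, 99)) = Rational(-14348, 99) ≈ -144.93)
Pow(n, -1) = Pow(Rational(-14348, 99), -1) = Rational(-99, 14348)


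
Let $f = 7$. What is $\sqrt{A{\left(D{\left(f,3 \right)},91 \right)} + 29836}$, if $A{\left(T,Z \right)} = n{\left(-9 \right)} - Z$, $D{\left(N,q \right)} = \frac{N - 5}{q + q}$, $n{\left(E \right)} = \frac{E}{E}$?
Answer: $\sqrt{29746} \approx 172.47$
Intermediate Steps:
$n{\left(E \right)} = 1$
$D{\left(N,q \right)} = \frac{-5 + N}{2 q}$
$A{\left(T,Z \right)} = 1 - Z$
$\sqrt{A{\left(D{\left(f,3 \right)},91 \right)} + 29836} = \sqrt{\left(1 - 91\right) + 29836} = \sqrt{-90 + 29836} = \sqrt{29746}$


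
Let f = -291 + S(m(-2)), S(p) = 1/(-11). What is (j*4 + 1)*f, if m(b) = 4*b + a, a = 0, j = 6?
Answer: -80050/11 ≈ -7277.3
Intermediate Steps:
m(b) = 4*b (m(b) = 4*b + 0 = 4*b)
S(p) = -1/11
f = -3202/11 (f = -291 - 1/11 = -3202/11 ≈ -291.09)
(j*4 + 1)*f = (6*4 + 1)*(-3202/11) = (24 + 1)*(-3202/11) = 25*(-3202/11) = -80050/11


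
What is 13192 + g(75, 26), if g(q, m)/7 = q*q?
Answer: 52567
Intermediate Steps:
g(q, m) = 7*q**2 (g(q, m) = 7*(q*q) = 7*q**2)
13192 + g(75, 26) = 13192 + 7*75**2 = 13192 + 7*5625 = 13192 + 39375 = 52567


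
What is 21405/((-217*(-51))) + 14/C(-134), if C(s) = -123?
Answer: 825959/453747 ≈ 1.8203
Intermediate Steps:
21405/((-217*(-51))) + 14/C(-134) = 21405/((-217*(-51))) + 14/(-123) = 21405/11067 + 14*(-1/123) = 21405*(1/11067) - 14/123 = 7135/3689 - 14/123 = 825959/453747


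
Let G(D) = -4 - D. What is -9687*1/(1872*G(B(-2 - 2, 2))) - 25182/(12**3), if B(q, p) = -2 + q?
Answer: -2677/156 ≈ -17.160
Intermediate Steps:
-9687*1/(1872*G(B(-2 - 2, 2))) - 25182/(12**3) = -9687*1/(1872*(-4 - (-2 + (-2 - 2)))) - 25182/(12**3) = -9687*1/(1872*(-4 - (-2 - 4))) - 25182/1728 = -9687*1/(1872*(-4 - 1*(-6))) - 25182*1/1728 = -9687*1/(1872*(-4 + 6)) - 1399/96 = -9687/(2*1872) - 1399/96 = -9687/3744 - 1399/96 = -9687*1/3744 - 1399/96 = -3229/1248 - 1399/96 = -2677/156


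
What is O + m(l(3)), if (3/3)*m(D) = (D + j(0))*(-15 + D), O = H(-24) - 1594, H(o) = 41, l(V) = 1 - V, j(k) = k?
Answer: -1519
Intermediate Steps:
O = -1553 (O = 41 - 1594 = -1553)
m(D) = D*(-15 + D) (m(D) = (D + 0)*(-15 + D) = D*(-15 + D))
O + m(l(3)) = -1553 + (1 - 1*3)*(-15 + (1 - 1*3)) = -1553 + (1 - 3)*(-15 + (1 - 3)) = -1553 - 2*(-15 - 2) = -1553 - 2*(-17) = -1553 + 34 = -1519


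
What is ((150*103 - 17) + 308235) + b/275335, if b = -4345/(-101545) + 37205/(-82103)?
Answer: 21228079803383981746/65585970202435 ≈ 3.2367e+5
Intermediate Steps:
b = -97749834/238204261 (b = -4345*(-1/101545) + 37205*(-1/82103) = 869/20309 - 5315/11729 = -97749834/238204261 ≈ -0.41036)
((150*103 - 17) + 308235) + b/275335 = ((150*103 - 17) + 308235) - 97749834/238204261/275335 = ((15450 - 17) + 308235) - 97749834/238204261*1/275335 = (15433 + 308235) - 97749834/65585970202435 = 323668 - 97749834/65585970202435 = 21228079803383981746/65585970202435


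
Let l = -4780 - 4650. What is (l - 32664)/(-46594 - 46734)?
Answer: 21047/46664 ≈ 0.45103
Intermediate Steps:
l = -9430
(l - 32664)/(-46594 - 46734) = (-9430 - 32664)/(-46594 - 46734) = -42094/(-93328) = -42094*(-1/93328) = 21047/46664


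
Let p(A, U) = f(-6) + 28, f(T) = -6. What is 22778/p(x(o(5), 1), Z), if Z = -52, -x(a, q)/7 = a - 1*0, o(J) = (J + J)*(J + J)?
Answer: 11389/11 ≈ 1035.4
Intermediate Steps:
o(J) = 4*J**2 (o(J) = (2*J)*(2*J) = 4*J**2)
x(a, q) = -7*a (x(a, q) = -7*(a - 1*0) = -7*(a + 0) = -7*a)
p(A, U) = 22 (p(A, U) = -6 + 28 = 22)
22778/p(x(o(5), 1), Z) = 22778/22 = 22778*(1/22) = 11389/11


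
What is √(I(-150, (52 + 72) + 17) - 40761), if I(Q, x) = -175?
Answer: 2*I*√10234 ≈ 202.33*I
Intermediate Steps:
√(I(-150, (52 + 72) + 17) - 40761) = √(-175 - 40761) = √(-40936) = 2*I*√10234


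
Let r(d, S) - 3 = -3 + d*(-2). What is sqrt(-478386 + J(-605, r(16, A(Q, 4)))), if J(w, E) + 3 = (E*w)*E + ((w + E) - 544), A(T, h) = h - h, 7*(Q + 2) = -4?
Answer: I*sqrt(1099090) ≈ 1048.4*I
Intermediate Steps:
Q = -18/7 (Q = -2 + (1/7)*(-4) = -2 - 4/7 = -18/7 ≈ -2.5714)
A(T, h) = 0
r(d, S) = -2*d (r(d, S) = 3 + (-3 + d*(-2)) = 3 + (-3 - 2*d) = -2*d)
J(w, E) = -547 + E + w + w*E**2 (J(w, E) = -3 + ((E*w)*E + ((w + E) - 544)) = -3 + (w*E**2 + ((E + w) - 544)) = -3 + (w*E**2 + (-544 + E + w)) = -3 + (-544 + E + w + w*E**2) = -547 + E + w + w*E**2)
sqrt(-478386 + J(-605, r(16, A(Q, 4)))) = sqrt(-478386 + (-547 - 2*16 - 605 - 605*(-2*16)**2)) = sqrt(-478386 + (-547 - 32 - 605 - 605*(-32)**2)) = sqrt(-478386 + (-547 - 32 - 605 - 605*1024)) = sqrt(-478386 + (-547 - 32 - 605 - 619520)) = sqrt(-478386 - 620704) = sqrt(-1099090) = I*sqrt(1099090)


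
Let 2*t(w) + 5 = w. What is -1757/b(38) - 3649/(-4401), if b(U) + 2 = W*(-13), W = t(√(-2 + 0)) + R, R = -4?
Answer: -2451166423/121304763 - 45682*I*√2/27563 ≈ -20.207 - 2.3439*I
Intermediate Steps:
t(w) = -5/2 + w/2
W = -13/2 + I*√2/2 (W = (-5/2 + √(-2 + 0)/2) - 4 = (-5/2 + √(-2)/2) - 4 = (-5/2 + (I*√2)/2) - 4 = (-5/2 + I*√2/2) - 4 = -13/2 + I*√2/2 ≈ -6.5 + 0.70711*I)
b(U) = 165/2 - 13*I*√2/2 (b(U) = -2 + (-13/2 + I*√2/2)*(-13) = -2 + (169/2 - 13*I*√2/2) = 165/2 - 13*I*√2/2)
-1757/b(38) - 3649/(-4401) = -1757/(165/2 - 13*I*√2/2) - 3649/(-4401) = -1757/(165/2 - 13*I*√2/2) - 3649*(-1/4401) = -1757/(165/2 - 13*I*√2/2) + 3649/4401 = 3649/4401 - 1757/(165/2 - 13*I*√2/2)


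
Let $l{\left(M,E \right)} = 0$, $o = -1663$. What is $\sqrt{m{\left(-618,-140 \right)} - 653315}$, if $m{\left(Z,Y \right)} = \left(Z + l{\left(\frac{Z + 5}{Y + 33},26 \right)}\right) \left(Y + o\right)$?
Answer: $\sqrt{460939} \approx 678.92$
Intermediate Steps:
$m{\left(Z,Y \right)} = Z \left(-1663 + Y\right)$ ($m{\left(Z,Y \right)} = \left(Z + 0\right) \left(Y - 1663\right) = Z \left(-1663 + Y\right)$)
$\sqrt{m{\left(-618,-140 \right)} - 653315} = \sqrt{- 618 \left(-1663 - 140\right) - 653315} = \sqrt{\left(-618\right) \left(-1803\right) - 653315} = \sqrt{1114254 - 653315} = \sqrt{460939}$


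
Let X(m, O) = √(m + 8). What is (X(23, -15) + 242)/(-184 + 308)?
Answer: 121/62 + √31/124 ≈ 1.9965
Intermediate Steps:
X(m, O) = √(8 + m)
(X(23, -15) + 242)/(-184 + 308) = (√(8 + 23) + 242)/(-184 + 308) = (√31 + 242)/124 = (242 + √31)*(1/124) = 121/62 + √31/124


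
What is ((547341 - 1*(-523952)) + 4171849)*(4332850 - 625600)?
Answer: 19437638179500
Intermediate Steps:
((547341 - 1*(-523952)) + 4171849)*(4332850 - 625600) = ((547341 + 523952) + 4171849)*3707250 = (1071293 + 4171849)*3707250 = 5243142*3707250 = 19437638179500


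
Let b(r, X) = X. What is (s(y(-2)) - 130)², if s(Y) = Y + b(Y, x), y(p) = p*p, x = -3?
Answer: 16641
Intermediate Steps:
y(p) = p²
s(Y) = -3 + Y (s(Y) = Y - 3 = -3 + Y)
(s(y(-2)) - 130)² = ((-3 + (-2)²) - 130)² = ((-3 + 4) - 130)² = (1 - 130)² = (-129)² = 16641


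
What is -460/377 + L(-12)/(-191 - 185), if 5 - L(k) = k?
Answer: -179369/141752 ≈ -1.2654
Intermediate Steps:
L(k) = 5 - k
-460/377 + L(-12)/(-191 - 185) = -460/377 + (5 - 1*(-12))/(-191 - 185) = -460*1/377 + (5 + 12)/(-376) = -460/377 + 17*(-1/376) = -460/377 - 17/376 = -179369/141752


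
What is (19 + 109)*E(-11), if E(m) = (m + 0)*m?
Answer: 15488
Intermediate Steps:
E(m) = m² (E(m) = m*m = m²)
(19 + 109)*E(-11) = (19 + 109)*(-11)² = 128*121 = 15488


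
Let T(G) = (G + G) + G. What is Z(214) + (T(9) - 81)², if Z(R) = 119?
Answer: 3035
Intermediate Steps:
T(G) = 3*G (T(G) = 2*G + G = 3*G)
Z(214) + (T(9) - 81)² = 119 + (3*9 - 81)² = 119 + (27 - 81)² = 119 + (-54)² = 119 + 2916 = 3035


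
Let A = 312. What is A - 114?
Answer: 198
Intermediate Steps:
A - 114 = 312 - 114 = 198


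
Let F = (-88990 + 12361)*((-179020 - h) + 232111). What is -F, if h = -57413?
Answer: 8467811016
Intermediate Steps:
F = -8467811016 (F = (-88990 + 12361)*((-179020 - 1*(-57413)) + 232111) = -76629*((-179020 + 57413) + 232111) = -76629*(-121607 + 232111) = -76629*110504 = -8467811016)
-F = -1*(-8467811016) = 8467811016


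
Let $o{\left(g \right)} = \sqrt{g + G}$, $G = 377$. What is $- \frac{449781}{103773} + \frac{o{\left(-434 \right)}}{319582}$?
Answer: $- \frac{149927}{34591} + \frac{i \sqrt{57}}{319582} \approx -4.3343 + 2.3624 \cdot 10^{-5} i$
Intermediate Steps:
$o{\left(g \right)} = \sqrt{377 + g}$ ($o{\left(g \right)} = \sqrt{g + 377} = \sqrt{377 + g}$)
$- \frac{449781}{103773} + \frac{o{\left(-434 \right)}}{319582} = - \frac{449781}{103773} + \frac{\sqrt{377 - 434}}{319582} = \left(-449781\right) \frac{1}{103773} + \sqrt{-57} \cdot \frac{1}{319582} = - \frac{149927}{34591} + i \sqrt{57} \cdot \frac{1}{319582} = - \frac{149927}{34591} + \frac{i \sqrt{57}}{319582}$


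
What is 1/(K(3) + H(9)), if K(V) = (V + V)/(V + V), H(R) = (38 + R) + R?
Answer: 1/57 ≈ 0.017544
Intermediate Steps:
H(R) = 38 + 2*R
K(V) = 1 (K(V) = (2*V)/((2*V)) = (2*V)*(1/(2*V)) = 1)
1/(K(3) + H(9)) = 1/(1 + (38 + 2*9)) = 1/(1 + (38 + 18)) = 1/(1 + 56) = 1/57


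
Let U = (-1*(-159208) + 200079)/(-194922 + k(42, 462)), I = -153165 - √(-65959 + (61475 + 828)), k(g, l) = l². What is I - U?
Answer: -2837281417/18522 - 2*I*√914 ≈ -1.5318e+5 - 60.465*I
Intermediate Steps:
I = -153165 - 2*I*√914 (I = -153165 - √(-65959 + 62303) = -153165 - √(-3656) = -153165 - 2*I*√914 ≈ -1.5317e+5 - 60.465*I)
U = 359287/18522 (U = (-1*(-159208) + 200079)/(-194922 + 462²) = (159208 + 200079)/(-194922 + 213444) = 359287/18522 ≈ 19.398)
I - U = (-153165 - 2*I*√914) - 1*359287/18522 = (-153165 - 2*I*√914) - 359287/18522 = -2837281417/18522 - 2*I*√914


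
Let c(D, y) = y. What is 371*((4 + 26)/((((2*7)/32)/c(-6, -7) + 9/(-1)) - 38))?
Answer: -59360/251 ≈ -236.49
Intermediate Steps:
371*((4 + 26)/((((2*7)/32)/c(-6, -7) + 9/(-1)) - 38)) = 371*((4 + 26)/((((2*7)/32)/(-7) + 9/(-1)) - 38)) = 371*(30/(((14*(1/32))*(-⅐) + 9*(-1)) - 38)) = 371*(30/(((7/16)*(-⅐) - 9) - 38)) = 371*(30/((-1/16 - 9) - 38)) = 371*(30/(-145/16 - 38)) = 371*(30/(-753/16)) = 371*(30*(-16/753)) = 371*(-160/251) = -59360/251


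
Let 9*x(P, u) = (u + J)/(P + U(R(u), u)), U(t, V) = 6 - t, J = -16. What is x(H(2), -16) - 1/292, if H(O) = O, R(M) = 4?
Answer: -2345/2628 ≈ -0.89231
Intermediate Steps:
x(P, u) = (-16 + u)/(9*(2 + P)) (x(P, u) = ((u - 16)/(P + (6 - 1*4)))/9 = ((-16 + u)/(P + (6 - 4)))/9 = ((-16 + u)/(P + 2))/9 = ((-16 + u)/(2 + P))/9 = (-16 + u)/(9*(2 + P)))
x(H(2), -16) - 1/292 = (-16 - 16)/(9*(2 + 2)) - 1/292 = (⅑)*(-32)/4 - 1*1/292 = (⅑)*(¼)*(-32) - 1/292 = -8/9 - 1/292 = -2345/2628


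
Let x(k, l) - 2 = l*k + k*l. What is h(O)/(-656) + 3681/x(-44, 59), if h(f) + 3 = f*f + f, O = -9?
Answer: -462141/567440 ≈ -0.81443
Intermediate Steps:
h(f) = -3 + f + f² (h(f) = -3 + (f*f + f) = -3 + (f² + f) = -3 + (f + f²) = -3 + f + f²)
x(k, l) = 2 + 2*k*l (x(k, l) = 2 + (l*k + k*l) = 2 + (k*l + k*l) = 2 + 2*k*l)
h(O)/(-656) + 3681/x(-44, 59) = (-3 - 9 + (-9)²)/(-656) + 3681/(2 + 2*(-44)*59) = (-3 - 9 + 81)*(-1/656) + 3681/(2 - 5192) = 69*(-1/656) + 3681/(-5190) = -69/656 + 3681*(-1/5190) = -69/656 - 1227/1730 = -462141/567440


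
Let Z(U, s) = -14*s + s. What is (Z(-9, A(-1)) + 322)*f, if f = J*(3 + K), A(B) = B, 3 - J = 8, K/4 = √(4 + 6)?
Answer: -5025 - 6700*√10 ≈ -26212.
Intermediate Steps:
K = 4*√10 (K = 4*√(4 + 6) = 4*√10 ≈ 12.649)
J = -5 (J = 3 - 1*8 = 3 - 8 = -5)
Z(U, s) = -13*s
f = -15 - 20*√10 (f = -5*(3 + 4*√10) = -15 - 20*√10 ≈ -78.246)
(Z(-9, A(-1)) + 322)*f = (-13*(-1) + 322)*(-15 - 20*√10) = (13 + 322)*(-15 - 20*√10) = 335*(-15 - 20*√10) = -5025 - 6700*√10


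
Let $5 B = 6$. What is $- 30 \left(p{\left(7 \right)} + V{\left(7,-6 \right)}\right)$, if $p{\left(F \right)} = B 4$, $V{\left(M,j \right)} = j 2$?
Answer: $216$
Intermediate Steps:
$B = \frac{6}{5}$ ($B = \frac{1}{5} \cdot 6 = \frac{6}{5} \approx 1.2$)
$V{\left(M,j \right)} = 2 j$
$p{\left(F \right)} = \frac{24}{5}$ ($p{\left(F \right)} = \frac{6}{5} \cdot 4 = \frac{24}{5}$)
$- 30 \left(p{\left(7 \right)} + V{\left(7,-6 \right)}\right) = - 30 \left(\frac{24}{5} + 2 \left(-6\right)\right) = - 30 \left(\frac{24}{5} - 12\right) = \left(-30\right) \left(- \frac{36}{5}\right) = 216$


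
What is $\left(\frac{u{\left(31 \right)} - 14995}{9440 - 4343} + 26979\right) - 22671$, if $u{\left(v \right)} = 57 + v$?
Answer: $\frac{7314323}{1699} \approx 4305.1$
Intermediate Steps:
$\left(\frac{u{\left(31 \right)} - 14995}{9440 - 4343} + 26979\right) - 22671 = \left(\frac{\left(57 + 31\right) - 14995}{9440 - 4343} + 26979\right) - 22671 = \left(\frac{88 - 14995}{5097} + 26979\right) - 22671 = \left(\left(-14907\right) \frac{1}{5097} + 26979\right) - 22671 = \left(- \frac{4969}{1699} + 26979\right) - 22671 = \frac{45832352}{1699} - 22671 = \frac{7314323}{1699}$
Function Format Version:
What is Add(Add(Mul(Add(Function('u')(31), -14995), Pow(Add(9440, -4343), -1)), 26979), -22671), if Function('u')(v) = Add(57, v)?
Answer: Rational(7314323, 1699) ≈ 4305.1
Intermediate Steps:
Add(Add(Mul(Add(Function('u')(31), -14995), Pow(Add(9440, -4343), -1)), 26979), -22671) = Add(Add(Mul(Add(Add(57, 31), -14995), Pow(Add(9440, -4343), -1)), 26979), -22671) = Add(Add(Mul(Add(88, -14995), Pow(5097, -1)), 26979), -22671) = Add(Add(Mul(-14907, Rational(1, 5097)), 26979), -22671) = Add(Add(Rational(-4969, 1699), 26979), -22671) = Add(Rational(45832352, 1699), -22671) = Rational(7314323, 1699)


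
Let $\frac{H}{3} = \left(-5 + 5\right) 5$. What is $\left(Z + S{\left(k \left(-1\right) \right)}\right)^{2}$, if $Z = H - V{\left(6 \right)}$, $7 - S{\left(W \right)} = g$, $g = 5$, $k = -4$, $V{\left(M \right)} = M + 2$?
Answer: $36$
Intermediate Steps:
$V{\left(M \right)} = 2 + M$
$H = 0$ ($H = 3 \left(-5 + 5\right) 5 = 3 \cdot 0 \cdot 5 = 3 \cdot 0 = 0$)
$S{\left(W \right)} = 2$ ($S{\left(W \right)} = 7 - 5 = 2$)
$Z = -8$ ($Z = 0 - \left(2 + 6\right) = 0 - 8 = -8$)
$\left(Z + S{\left(k \left(-1\right) \right)}\right)^{2} = \left(-8 + 2\right)^{2} = \left(-6\right)^{2} = 36$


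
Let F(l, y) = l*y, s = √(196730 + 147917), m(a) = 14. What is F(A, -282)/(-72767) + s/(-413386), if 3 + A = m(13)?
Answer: 3102/72767 - √344647/413386 ≈ 0.041209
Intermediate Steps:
s = √344647 ≈ 587.07
A = 11 (A = -3 + 14 = 11)
F(A, -282)/(-72767) + s/(-413386) = (11*(-282))/(-72767) + √344647/(-413386) = -3102*(-1/72767) + √344647*(-1/413386) = 3102/72767 - √344647/413386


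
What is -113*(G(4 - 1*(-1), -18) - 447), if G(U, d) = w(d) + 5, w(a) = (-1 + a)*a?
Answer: 11300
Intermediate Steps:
w(a) = a*(-1 + a)
G(U, d) = 5 + d*(-1 + d) (G(U, d) = d*(-1 + d) + 5 = 5 + d*(-1 + d))
-113*(G(4 - 1*(-1), -18) - 447) = -113*((5 - 18*(-1 - 18)) - 447) = -113*((5 - 18*(-19)) - 447) = -113*((5 + 342) - 447) = -113*(347 - 447) = -113*(-100) = 11300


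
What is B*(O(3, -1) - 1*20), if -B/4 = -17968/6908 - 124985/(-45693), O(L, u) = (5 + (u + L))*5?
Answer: -211922780/26303937 ≈ -8.0567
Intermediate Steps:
O(L, u) = 25 + 5*L + 5*u (O(L, u) = (5 + (L + u))*5 = (5 + L + u)*5 = 25 + 5*L + 5*u)
B = -42384556/78911811 (B = -4*(-17968/6908 - 124985/(-45693)) = -4*(-17968*1/6908 - 124985*(-1/45693)) = -4*(-4492/1727 + 124985/45693) = -4*10596139/78911811 = -42384556/78911811 ≈ -0.53711)
B*(O(3, -1) - 1*20) = -42384556*((25 + 5*3 + 5*(-1)) - 1*20)/78911811 = -42384556*((25 + 15 - 5) - 20)/78911811 = -42384556*(35 - 20)/78911811 = -42384556/78911811*15 = -211922780/26303937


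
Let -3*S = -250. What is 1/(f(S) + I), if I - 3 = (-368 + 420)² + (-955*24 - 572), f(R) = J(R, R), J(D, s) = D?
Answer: -3/62105 ≈ -4.8305e-5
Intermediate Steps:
S = 250/3 (S = -⅓*(-250) = 250/3 ≈ 83.333)
f(R) = R
I = -20785 (I = 3 + ((-368 + 420)² + (-955*24 - 572)) = 3 + (52² + (-22920 - 572)) = 3 + (2704 - 23492) = 3 - 20788 = -20785)
1/(f(S) + I) = 1/(250/3 - 20785) = 1/(-62105/3) = -3/62105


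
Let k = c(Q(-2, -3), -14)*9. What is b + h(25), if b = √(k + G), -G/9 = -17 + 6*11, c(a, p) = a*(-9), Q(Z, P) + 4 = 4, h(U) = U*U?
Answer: 625 + 21*I ≈ 625.0 + 21.0*I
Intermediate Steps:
h(U) = U²
Q(Z, P) = 0 (Q(Z, P) = -4 + 4 = 0)
c(a, p) = -9*a
G = -441 (G = -9*(-17 + 6*11) = -9*(-17 + 66) = -9*49 = -441)
k = 0 (k = -9*0*9 = 0*9 = 0)
b = 21*I (b = √(0 - 441) = √(-441) = 21*I ≈ 21.0*I)
b + h(25) = 21*I + 25² = 21*I + 625 = 625 + 21*I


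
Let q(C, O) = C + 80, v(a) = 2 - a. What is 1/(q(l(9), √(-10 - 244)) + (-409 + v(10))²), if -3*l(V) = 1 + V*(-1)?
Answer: 3/521915 ≈ 5.7481e-6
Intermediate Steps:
l(V) = -⅓ + V/3 (l(V) = -(1 + V*(-1))/3 = -(1 - V)/3 = -⅓ + V/3)
q(C, O) = 80 + C
1/(q(l(9), √(-10 - 244)) + (-409 + v(10))²) = 1/((80 + (-⅓ + (⅓)*9)) + (-409 + (2 - 1*10))²) = 1/((80 + (-⅓ + 3)) + (-409 + (2 - 10))²) = 1/((80 + 8/3) + (-409 - 8)²) = 1/(248/3 + (-417)²) = 1/(248/3 + 173889) = 1/(521915/3) = 3/521915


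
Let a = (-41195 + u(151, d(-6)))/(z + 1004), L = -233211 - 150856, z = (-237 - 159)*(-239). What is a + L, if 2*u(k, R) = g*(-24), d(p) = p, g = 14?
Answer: -5247897397/13664 ≈ -3.8407e+5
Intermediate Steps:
z = 94644 (z = -396*(-239) = 94644)
u(k, R) = -168 (u(k, R) = (14*(-24))/2 = (½)*(-336) = -168)
L = -384067
a = -5909/13664 (a = (-41195 - 168)/(94644 + 1004) = -41363/95648 = -41363*1/95648 = -5909/13664 ≈ -0.43245)
a + L = -5909/13664 - 384067 = -5247897397/13664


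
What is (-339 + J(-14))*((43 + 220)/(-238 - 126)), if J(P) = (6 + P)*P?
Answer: 59701/364 ≈ 164.01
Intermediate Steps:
J(P) = P*(6 + P)
(-339 + J(-14))*((43 + 220)/(-238 - 126)) = (-339 - 14*(6 - 14))*((43 + 220)/(-238 - 126)) = (-339 - 14*(-8))*(263/(-364)) = (-339 + 112)*(263*(-1/364)) = -227*(-263/364) = 59701/364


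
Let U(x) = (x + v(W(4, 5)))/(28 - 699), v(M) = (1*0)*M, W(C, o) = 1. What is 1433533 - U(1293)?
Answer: 961901936/671 ≈ 1.4335e+6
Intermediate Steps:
v(M) = 0 (v(M) = 0*M = 0)
U(x) = -x/671 (U(x) = (x + 0)/(28 - 699) = x/(-671) = x*(-1/671) = -x/671)
1433533 - U(1293) = 1433533 - (-1)*1293/671 = 1433533 - 1*(-1293/671) = 1433533 + 1293/671 = 961901936/671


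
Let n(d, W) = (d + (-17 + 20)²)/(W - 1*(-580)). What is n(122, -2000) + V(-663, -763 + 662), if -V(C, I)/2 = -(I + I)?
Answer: -573811/1420 ≈ -404.09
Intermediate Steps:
V(C, I) = 4*I (V(C, I) = -(-2)*(I + I) = -(-2)*2*I = -(-4)*I = 4*I)
n(d, W) = (9 + d)/(580 + W) (n(d, W) = (d + 3²)/(W + 580) = (d + 9)/(580 + W) = (9 + d)/(580 + W))
n(122, -2000) + V(-663, -763 + 662) = (9 + 122)/(580 - 2000) + 4*(-763 + 662) = 131/(-1420) + 4*(-101) = -1/1420*131 - 404 = -131/1420 - 404 = -573811/1420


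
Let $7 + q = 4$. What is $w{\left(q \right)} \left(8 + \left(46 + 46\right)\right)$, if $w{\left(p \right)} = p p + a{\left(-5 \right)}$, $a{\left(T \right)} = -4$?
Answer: $500$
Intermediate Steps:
$q = -3$ ($q = -7 + 4 = -3$)
$w{\left(p \right)} = -4 + p^{2}$ ($w{\left(p \right)} = p p - 4 = p^{2} - 4 = -4 + p^{2}$)
$w{\left(q \right)} \left(8 + \left(46 + 46\right)\right) = \left(-4 + \left(-3\right)^{2}\right) \left(8 + \left(46 + 46\right)\right) = \left(-4 + 9\right) \left(8 + 92\right) = 5 \cdot 100 = 500$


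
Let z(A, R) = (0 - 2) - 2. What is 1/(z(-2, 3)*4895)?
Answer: -1/19580 ≈ -5.1073e-5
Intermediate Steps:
z(A, R) = -4 (z(A, R) = -2 - 2 = -4)
1/(z(-2, 3)*4895) = 1/(-4*4895) = 1/(-19580) = -1/19580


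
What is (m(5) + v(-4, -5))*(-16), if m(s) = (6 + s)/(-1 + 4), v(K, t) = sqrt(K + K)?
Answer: -176/3 - 32*I*sqrt(2) ≈ -58.667 - 45.255*I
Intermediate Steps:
v(K, t) = sqrt(2)*sqrt(K) (v(K, t) = sqrt(2*K) = sqrt(2)*sqrt(K))
m(s) = 2 + s/3 (m(s) = (6 + s)/3 = (6 + s)*(1/3) = 2 + s/3)
(m(5) + v(-4, -5))*(-16) = ((2 + (1/3)*5) + sqrt(2)*sqrt(-4))*(-16) = ((2 + 5/3) + sqrt(2)*(2*I))*(-16) = (11/3 + 2*I*sqrt(2))*(-16) = -176/3 - 32*I*sqrt(2)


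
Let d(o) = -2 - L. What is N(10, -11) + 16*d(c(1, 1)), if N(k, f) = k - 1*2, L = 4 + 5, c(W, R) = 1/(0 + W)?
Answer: -168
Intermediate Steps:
c(W, R) = 1/W
L = 9
N(k, f) = -2 + k (N(k, f) = k - 2 = -2 + k)
d(o) = -11 (d(o) = -2 - 1*9 = -2 - 9 = -11)
N(10, -11) + 16*d(c(1, 1)) = (-2 + 10) + 16*(-11) = 8 - 176 = -168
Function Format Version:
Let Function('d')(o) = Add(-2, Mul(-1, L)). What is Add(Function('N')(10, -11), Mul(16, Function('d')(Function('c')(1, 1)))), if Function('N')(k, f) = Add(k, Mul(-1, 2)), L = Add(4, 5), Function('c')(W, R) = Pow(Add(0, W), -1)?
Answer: -168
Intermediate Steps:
Function('c')(W, R) = Pow(W, -1)
L = 9
Function('N')(k, f) = Add(-2, k) (Function('N')(k, f) = Add(k, -2) = Add(-2, k))
Function('d')(o) = -11 (Function('d')(o) = Add(-2, Mul(-1, 9)) = Add(-2, -9) = -11)
Add(Function('N')(10, -11), Mul(16, Function('d')(Function('c')(1, 1)))) = Add(Add(-2, 10), Mul(16, -11)) = Add(8, -176) = -168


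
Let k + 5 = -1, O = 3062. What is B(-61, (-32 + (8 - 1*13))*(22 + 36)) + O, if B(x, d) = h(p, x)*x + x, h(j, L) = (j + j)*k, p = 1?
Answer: 3733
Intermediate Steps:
k = -6 (k = -5 - 1 = -6)
h(j, L) = -12*j (h(j, L) = (j + j)*(-6) = (2*j)*(-6) = -12*j)
B(x, d) = -11*x (B(x, d) = (-12*1)*x + x = -12*x + x = -11*x)
B(-61, (-32 + (8 - 1*13))*(22 + 36)) + O = -11*(-61) + 3062 = 671 + 3062 = 3733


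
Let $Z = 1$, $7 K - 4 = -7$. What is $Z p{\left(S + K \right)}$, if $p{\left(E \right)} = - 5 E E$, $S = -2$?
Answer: $- \frac{1445}{49} \approx -29.49$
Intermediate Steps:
$K = - \frac{3}{7}$ ($K = \frac{4}{7} + \frac{1}{7} \left(-7\right) = \frac{4}{7} - 1 = - \frac{3}{7} \approx -0.42857$)
$p{\left(E \right)} = - 5 E^{2}$
$Z p{\left(S + K \right)} = 1 \left(- 5 \left(-2 - \frac{3}{7}\right)^{2}\right) = 1 \left(- 5 \left(- \frac{17}{7}\right)^{2}\right) = 1 \left(\left(-5\right) \frac{289}{49}\right) = 1 \left(- \frac{1445}{49}\right) = - \frac{1445}{49}$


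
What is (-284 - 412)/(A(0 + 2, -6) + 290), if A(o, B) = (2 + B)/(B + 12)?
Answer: -522/217 ≈ -2.4055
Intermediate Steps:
A(o, B) = (2 + B)/(12 + B)
(-284 - 412)/(A(0 + 2, -6) + 290) = (-284 - 412)/((2 - 6)/(12 - 6) + 290) = -696/(-4/6 + 290) = -696/((1/6)*(-4) + 290) = -696/(-2/3 + 290) = -696/868/3 = -696*3/868 = -522/217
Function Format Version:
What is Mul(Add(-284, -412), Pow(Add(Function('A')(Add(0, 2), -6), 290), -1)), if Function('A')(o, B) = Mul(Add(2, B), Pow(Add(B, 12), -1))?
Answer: Rational(-522, 217) ≈ -2.4055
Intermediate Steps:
Function('A')(o, B) = Mul(Pow(Add(12, B), -1), Add(2, B)) (Function('A')(o, B) = Mul(Add(2, B), Pow(Add(12, B), -1)) = Mul(Pow(Add(12, B), -1), Add(2, B)))
Mul(Add(-284, -412), Pow(Add(Function('A')(Add(0, 2), -6), 290), -1)) = Mul(Add(-284, -412), Pow(Add(Mul(Pow(Add(12, -6), -1), Add(2, -6)), 290), -1)) = Mul(-696, Pow(Add(Mul(Pow(6, -1), -4), 290), -1)) = Mul(-696, Pow(Add(Mul(Rational(1, 6), -4), 290), -1)) = Mul(-696, Pow(Add(Rational(-2, 3), 290), -1)) = Mul(-696, Pow(Rational(868, 3), -1)) = Mul(-696, Rational(3, 868)) = Rational(-522, 217)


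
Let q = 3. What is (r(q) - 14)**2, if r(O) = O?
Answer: 121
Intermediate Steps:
(r(q) - 14)**2 = (3 - 14)**2 = (-11)**2 = 121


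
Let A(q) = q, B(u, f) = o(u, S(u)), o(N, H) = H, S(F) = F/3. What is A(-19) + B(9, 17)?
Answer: -16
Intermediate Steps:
S(F) = F/3 (S(F) = F*(⅓) = F/3)
B(u, f) = u/3
A(-19) + B(9, 17) = -19 + (⅓)*9 = -19 + 3 = -16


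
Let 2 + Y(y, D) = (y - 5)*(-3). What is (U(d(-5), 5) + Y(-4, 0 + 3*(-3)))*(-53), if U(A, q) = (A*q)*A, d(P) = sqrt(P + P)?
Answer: 1325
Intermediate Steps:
Y(y, D) = 13 - 3*y (Y(y, D) = -2 + (y - 5)*(-3) = -2 + (-5 + y)*(-3) = -2 + (15 - 3*y) = 13 - 3*y)
d(P) = sqrt(2)*sqrt(P) (d(P) = sqrt(2*P) = sqrt(2)*sqrt(P))
U(A, q) = q*A**2
(U(d(-5), 5) + Y(-4, 0 + 3*(-3)))*(-53) = (5*(sqrt(2)*sqrt(-5))**2 + (13 - 3*(-4)))*(-53) = (5*(sqrt(2)*(I*sqrt(5)))**2 + (13 + 12))*(-53) = (5*(I*sqrt(10))**2 + 25)*(-53) = (5*(-10) + 25)*(-53) = (-50 + 25)*(-53) = -25*(-53) = 1325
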